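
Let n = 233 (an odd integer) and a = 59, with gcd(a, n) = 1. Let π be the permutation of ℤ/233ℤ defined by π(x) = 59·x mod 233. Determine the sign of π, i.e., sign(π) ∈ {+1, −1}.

Start at x=63: 63 → 222 → 50 → 154 → 232 → 174 → 14 → … (one orbit).
Decompose π into cycles: lengths [232, 1] (2 cycles, including the fixed point 0).
n − c = 233 − 2 = 231; sign = (−1)^231 = -1.

-1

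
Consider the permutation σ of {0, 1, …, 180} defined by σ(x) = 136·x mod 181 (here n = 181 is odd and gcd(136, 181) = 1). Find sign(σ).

Orbit of 139 under x↦136x: [139, 80, 20, 5, 137, 170, 133]… (length divides ord_181(136)).
The orbit structure of x ↦ 136x mod 181: 3 orbits of sizes [90, 90, 1].
3 cycles on 181: each ℓ→(−1)^(ℓ−1), product (−1)^178 = +1.
Zolotarev: (136|181) = +1, matching the cycle-count sign.

+1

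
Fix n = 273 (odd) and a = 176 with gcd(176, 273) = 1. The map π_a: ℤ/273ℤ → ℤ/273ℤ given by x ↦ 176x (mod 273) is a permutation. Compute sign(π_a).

Start at x=64: 64 → 71 → 211 → 8 → 43 → 197 → 1 → … (one orbit).
Cycle type of π: 12×21 + 2×7 + 1×7; total 35 cycles.
With 35 cycles on 273 points, sign = (−1)^{273−35} = +1.

+1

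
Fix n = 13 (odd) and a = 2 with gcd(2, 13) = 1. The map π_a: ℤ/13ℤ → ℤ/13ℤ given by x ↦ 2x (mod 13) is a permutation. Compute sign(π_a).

-1

Trace 10: π^k(10) = [10, 7, 1, 2, 4, 8, 3] for k=0..6.
2 cycles of lengths [12, 1].
n − c = 13 − 2 = 11; sign = (−1)^11 = -1.
Check: (2/13) = -1 by Zolotarev.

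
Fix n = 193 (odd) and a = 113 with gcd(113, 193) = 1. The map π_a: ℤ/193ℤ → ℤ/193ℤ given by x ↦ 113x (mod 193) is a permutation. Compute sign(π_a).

Orbit of 60 under x↦113x: [60, 25, 123, 3, 146, 93, 87]… (length divides ord_193(113)).
The orbit structure of x ↦ 113x mod 193: 2 orbits of sizes [192, 1].
sign(π) = (−1)^{n − #cycles} = (−1)^{193−2} = (−1)^191 = -1.
(113|193)_J = -1 (Zolotarev's lemma cross-check).

-1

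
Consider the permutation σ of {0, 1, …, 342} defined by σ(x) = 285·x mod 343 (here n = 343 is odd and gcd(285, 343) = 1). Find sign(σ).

-1

Trace 167: π^k(167) = [167, 261, 297, 267, 292, 214, 279] for k=0..6.
Cycle lengths of π_285 on ℤ/343ℤ: [294, 42, 6, 1]; 4 cycles in total.
With 4 cycles on 343 points, sign = (−1)^{343−4} = -1.
(285|343)_J = -1 (Zolotarev's lemma cross-check).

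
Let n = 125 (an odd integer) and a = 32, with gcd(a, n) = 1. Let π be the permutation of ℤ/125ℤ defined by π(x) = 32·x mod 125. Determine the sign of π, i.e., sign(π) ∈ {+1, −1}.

-1

Start at x=118: 118 → 26 → 82 → 124 → 93 → 101 → 107 → … (one orbit).
Cycle type of π: 20×5 + 4×6 + 1; total 12 cycles.
n − c = 125 − 12 = 113; sign = (−1)^113 = -1.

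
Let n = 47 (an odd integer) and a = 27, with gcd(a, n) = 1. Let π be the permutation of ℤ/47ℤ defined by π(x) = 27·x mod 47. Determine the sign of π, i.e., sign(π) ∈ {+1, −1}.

+1

Trace 14: π^k(14) = [14, 2, 7, 1, 27, 24, 37] for k=0..6.
Cycle type of π: 23×2 + 1; total 3 cycles.
Σ(ℓ_i−1) = 47−3 = 44; sign = (−1)^44 = +1.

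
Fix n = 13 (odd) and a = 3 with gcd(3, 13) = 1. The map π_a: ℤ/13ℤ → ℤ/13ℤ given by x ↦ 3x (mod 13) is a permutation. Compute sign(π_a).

Orbit of 9 under x↦3x: [9, 1, 3]… (length divides ord_13(3)).
π_3 has 5 disjoint cycles with lengths [3, 3, 3, 3, 1] on {0,…,12}.
13 − 5 = 8 transpositions; sign(π) = (−1)^8 = +1.

+1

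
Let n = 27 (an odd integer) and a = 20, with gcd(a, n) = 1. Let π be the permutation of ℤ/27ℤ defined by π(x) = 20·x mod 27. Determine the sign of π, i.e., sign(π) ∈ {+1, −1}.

Trace 2: π^k(2) = [2, 13, 17, 16, 23, 1, 20] for k=0..6.
4 cycles of lengths [18, 6, 2, 1].
With 4 cycles on 27 points, sign = (−1)^{27−4} = -1.
The Jacobi symbol (20|27) = -1 (Zolotarev) agrees.

-1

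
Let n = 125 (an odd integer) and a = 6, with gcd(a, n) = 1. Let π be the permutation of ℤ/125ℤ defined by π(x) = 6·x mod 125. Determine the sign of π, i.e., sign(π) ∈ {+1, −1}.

+1

Trace 26: π^k(26) = [26, 31, 61, 116, 71, 51, 56] for k=0..6.
π_6 has 13 disjoint cycles with lengths [25, 25, 25, 25, 5, 5, 5, 5, 1, 1, 1, 1, 1] on {0,…,124}.
With 13 cycles on 125 points, sign = (−1)^{125−13} = +1.
Check: (6/125) = +1 by Zolotarev.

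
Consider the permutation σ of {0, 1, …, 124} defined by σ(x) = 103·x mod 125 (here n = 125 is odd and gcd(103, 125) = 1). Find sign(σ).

Trace 82: π^k(82) = [82, 71, 63, 114, 117, 51, 3] for k=0..6.
π_103 has 4 disjoint cycles with lengths [100, 20, 4, 1] on {0,…,124}.
With 4 cycles on 125 points, sign = (−1)^{125−4} = -1.

-1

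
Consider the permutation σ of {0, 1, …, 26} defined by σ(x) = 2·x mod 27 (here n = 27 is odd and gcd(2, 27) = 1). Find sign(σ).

Orbit of 20 under x↦2x: [20, 13, 26, 25, 23, 19, 11]… (length divides ord_27(2)).
π_2 has 4 disjoint cycles with lengths [18, 6, 2, 1] on {0,…,26}.
With 4 cycles on 27 points, sign = (−1)^{27−4} = -1.
(2|27)_J = -1 (Zolotarev's lemma cross-check).

-1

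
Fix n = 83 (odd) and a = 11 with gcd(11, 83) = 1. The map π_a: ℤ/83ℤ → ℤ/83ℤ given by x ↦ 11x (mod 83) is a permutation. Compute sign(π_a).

+1

Orbit of 27 under x↦11x: [27, 48, 30, 81, 61, 7, 77]… (length divides ord_83(11)).
The orbit structure of x ↦ 11x mod 83: 3 orbits of sizes [41, 41, 1].
83 − 3 = 80 transpositions; sign(π) = (−1)^80 = +1.
Check: (11/83) = +1 by Zolotarev.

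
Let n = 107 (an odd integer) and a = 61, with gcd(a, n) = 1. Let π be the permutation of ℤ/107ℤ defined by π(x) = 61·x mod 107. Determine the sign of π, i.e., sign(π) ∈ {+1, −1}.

Trace 10: π^k(10) = [10, 75, 81, 19, 89, 79, 4] for k=0..6.
Cycle type of π: 53×2 + 1; total 3 cycles.
Σ(ℓ_i−1) = 107−3 = 104; sign = (−1)^104 = +1.

+1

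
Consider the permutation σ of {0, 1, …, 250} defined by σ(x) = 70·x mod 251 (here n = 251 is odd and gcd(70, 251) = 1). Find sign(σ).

Trace 59: π^k(59) = [59, 114, 199, 125, 216, 60, 184] for k=0..6.
Cycle lengths of π_70 on ℤ/251ℤ: [250, 1]; 2 cycles in total.
2 cycles on 251: each ℓ→(−1)^(ℓ−1), product (−1)^249 = -1.
The Jacobi symbol (70|251) = -1 (Zolotarev) agrees.

-1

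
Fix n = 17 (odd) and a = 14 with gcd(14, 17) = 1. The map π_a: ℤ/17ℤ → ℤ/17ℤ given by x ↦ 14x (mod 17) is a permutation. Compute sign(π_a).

Start at x=16: 16 → 3 → 8 → 10 → 4 → 5 → 2 → … (one orbit).
The orbit structure of x ↦ 14x mod 17: 2 orbits of sizes [16, 1].
2 cycles on 17: each ℓ→(−1)^(ℓ−1), product (−1)^15 = -1.
Zolotarev: (14|17) = -1, matching the cycle-count sign.

-1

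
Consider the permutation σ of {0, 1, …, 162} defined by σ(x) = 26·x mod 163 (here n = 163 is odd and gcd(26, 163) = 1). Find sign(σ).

Start at x=156: 156 → 144 → 158 → 33 → 43 → 140 → 54 → … (one orbit).
Cycle type of π: 81×2 + 1; total 3 cycles.
3 cycles on 163: each ℓ→(−1)^(ℓ−1), product (−1)^160 = +1.
Zolotarev: (26|163) = +1, matching the cycle-count sign.

+1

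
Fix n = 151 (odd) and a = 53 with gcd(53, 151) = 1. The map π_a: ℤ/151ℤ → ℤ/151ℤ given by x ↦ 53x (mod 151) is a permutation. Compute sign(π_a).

Orbit of 68 under x↦53x: [68, 131, 148, 143, 29, 27, 72]… (length divides ord_151(53)).
4 cycles of lengths [50, 50, 50, 1].
n − c = 151 − 4 = 147; sign = (−1)^147 = -1.
Check: (53/151) = -1 by Zolotarev.

-1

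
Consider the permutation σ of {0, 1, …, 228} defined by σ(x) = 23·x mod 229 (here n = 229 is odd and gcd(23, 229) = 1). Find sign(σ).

-1

Start at x=201: 201 → 43 → 73 → 76 → 145 → 129 → 219 → … (one orbit).
2 cycles of lengths [228, 1].
n − c = 229 − 2 = 227; sign = (−1)^227 = -1.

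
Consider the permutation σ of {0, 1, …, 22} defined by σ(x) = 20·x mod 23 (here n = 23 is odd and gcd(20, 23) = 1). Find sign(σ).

Trace 19: π^k(19) = [19, 12, 10, 16, 21, 6, 5] for k=0..6.
Cycle type of π: 22 + 1; total 2 cycles.
23 − 2 = 21 transpositions; sign(π) = (−1)^21 = -1.
(20|23)_J = -1 (Zolotarev's lemma cross-check).

-1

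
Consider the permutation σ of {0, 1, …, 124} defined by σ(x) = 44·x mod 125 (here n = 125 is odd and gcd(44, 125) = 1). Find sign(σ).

Trace 9: π^k(9) = [9, 21, 49, 31, 114, 16, 79] for k=0..6.
The orbit structure of x ↦ 44x mod 125: 7 orbits of sizes [50, 50, 10, 10, 2, 2, 1].
Σ(ℓ_i−1) = 125−7 = 118; sign = (−1)^118 = +1.
Check: (44/125) = +1 by Zolotarev.

+1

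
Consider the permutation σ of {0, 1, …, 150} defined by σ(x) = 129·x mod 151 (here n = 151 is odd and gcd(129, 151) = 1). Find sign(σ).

-1

Orbit of 71 under x↦129x: [71, 99, 87, 49, 130, 9, 104]… (length divides ord_151(129)).
Decompose π into cycles: lengths [150, 1] (2 cycles, including the fixed point 0).
sign(π) = (−1)^{n − #cycles} = (−1)^{151−2} = (−1)^149 = -1.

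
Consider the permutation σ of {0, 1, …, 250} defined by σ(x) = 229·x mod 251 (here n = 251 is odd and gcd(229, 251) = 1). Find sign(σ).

-1

Orbit of 26 under x↦229x: [26, 181, 34, 5, 141, 161, 223]… (length divides ord_251(229)).
The orbit structure of x ↦ 229x mod 251: 2 orbits of sizes [250, 1].
sign(π) = (−1)^{n − #cycles} = (−1)^{251−2} = (−1)^249 = -1.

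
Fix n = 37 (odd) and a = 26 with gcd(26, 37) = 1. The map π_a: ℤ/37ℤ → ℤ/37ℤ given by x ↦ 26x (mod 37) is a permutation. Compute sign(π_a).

Start at x=26: 26 → 10 → 1 → 26 (one orbit).
Decompose π into cycles: lengths [3, 3, 3, 3, 3, 3, 3, 3, 3, 3, 3, 3, 1] (13 cycles, including the fixed point 0).
n − c = 37 − 13 = 24; sign = (−1)^24 = +1.
Check: (26/37) = +1 by Zolotarev.

+1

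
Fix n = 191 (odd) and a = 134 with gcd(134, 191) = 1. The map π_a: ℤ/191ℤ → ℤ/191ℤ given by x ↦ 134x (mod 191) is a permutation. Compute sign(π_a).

Trace 10: π^k(10) = [10, 3, 20, 6, 40, 12, 80] for k=0..6.
Cycle lengths of π_134 on ℤ/191ℤ: [95, 95, 1]; 3 cycles in total.
With 3 cycles on 191 points, sign = (−1)^{191−3} = +1.

+1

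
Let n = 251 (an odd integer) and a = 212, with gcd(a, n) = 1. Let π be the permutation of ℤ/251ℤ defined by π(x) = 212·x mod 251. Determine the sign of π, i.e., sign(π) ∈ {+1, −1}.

-1

Start at x=127: 127 → 67 → 148 → 1 → 212 → 15 → 168 → … (one orbit).
Decompose π into cycles: lengths [250, 1] (2 cycles, including the fixed point 0).
251 − 2 = 249 transpositions; sign(π) = (−1)^249 = -1.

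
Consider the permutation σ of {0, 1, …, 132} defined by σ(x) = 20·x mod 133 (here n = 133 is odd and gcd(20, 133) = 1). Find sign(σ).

Trace 1: π^k(1) = [1, 20] for k=0..1.
The orbit structure of x ↦ 20x mod 133: 76 orbits of sizes [2, 2, 2, 2, 2, 2, 2, 2, 2, 2, 2, 2, 2, 2, 2, 2, 2, 2, 2, 2, 2, 2, 2, 2, 2, 2, 2, 2, 2, 2, 2, 2, 2, 2, 2, 2, 2, 2, 2, 2, 2, 2, 2, 2, 2, 2, 2, 2, 2, 2, 2, 2, 2, 2, 2, 2, 2, 1, 1, 1, 1, 1, 1, 1, 1, 1, 1, 1, 1, 1, 1, 1, 1, 1, 1, 1].
76 cycles on 133: each ℓ→(−1)^(ℓ−1), product (−1)^57 = -1.
(20|133)_J = -1 (Zolotarev's lemma cross-check).

-1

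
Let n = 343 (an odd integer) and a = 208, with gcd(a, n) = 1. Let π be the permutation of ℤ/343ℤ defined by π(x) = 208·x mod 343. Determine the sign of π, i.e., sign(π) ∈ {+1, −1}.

Trace 10: π^k(10) = [10, 22, 117, 326, 237, 247, 269] for k=0..6.
Decompose π into cycles: lengths [294, 42, 6, 1] (4 cycles, including the fixed point 0).
sign(π) = (−1)^{n − #cycles} = (−1)^{343−4} = (−1)^339 = -1.
(208|343)_J = -1 (Zolotarev's lemma cross-check).

-1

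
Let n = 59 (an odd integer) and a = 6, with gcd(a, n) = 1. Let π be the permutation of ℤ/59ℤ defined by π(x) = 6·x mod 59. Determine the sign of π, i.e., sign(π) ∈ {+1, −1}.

Start at x=4: 4 → 24 → 26 → 38 → 51 → 11 → 7 → … (one orbit).
Cycle type of π: 58 + 1; total 2 cycles.
sign(π) = (−1)^{n − #cycles} = (−1)^{59−2} = (−1)^57 = -1.

-1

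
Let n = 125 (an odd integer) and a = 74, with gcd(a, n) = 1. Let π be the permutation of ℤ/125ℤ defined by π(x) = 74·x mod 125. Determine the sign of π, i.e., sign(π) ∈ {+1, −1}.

+1

Trace 99: π^k(99) = [99, 76, 124, 51, 24, 26, 49] for k=0..6.
π_74 has 23 disjoint cycles with lengths [10, 10, 10, 10, 10, 10, 10, 10, 10, 10, 2, 2, 2, 2, 2, 2, 2, 2, 2, 2, 2, 2, 1] on {0,…,124}.
Σ(ℓ_i−1) = 125−23 = 102; sign = (−1)^102 = +1.
Via Zolotarev, sign(π_{74}) = (74|125) = +1.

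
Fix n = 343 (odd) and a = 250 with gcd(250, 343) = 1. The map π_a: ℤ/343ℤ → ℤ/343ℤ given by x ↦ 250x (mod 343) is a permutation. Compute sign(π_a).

Start at x=275: 275 → 150 → 113 → 124 → 130 → 258 → 16 → … (one orbit).
Cycle lengths of π_250 on ℤ/343ℤ: [294, 42, 6, 1]; 4 cycles in total.
With 4 cycles on 343 points, sign = (−1)^{343−4} = -1.
Zolotarev: (250|343) = -1, matching the cycle-count sign.

-1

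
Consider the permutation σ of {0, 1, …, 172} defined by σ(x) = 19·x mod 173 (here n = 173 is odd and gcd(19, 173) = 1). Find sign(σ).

-1

Start at x=164: 164 → 2 → 38 → 30 → 51 → 104 → 73 → … (one orbit).
Cycle lengths of π_19 on ℤ/173ℤ: [172, 1]; 2 cycles in total.
With 2 cycles on 173 points, sign = (−1)^{173−2} = -1.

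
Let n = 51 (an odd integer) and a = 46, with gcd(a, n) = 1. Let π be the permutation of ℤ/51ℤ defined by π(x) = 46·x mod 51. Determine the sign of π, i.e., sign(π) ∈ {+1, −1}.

Trace 40: π^k(40) = [40, 4, 31, 49, 10, 1, 46] for k=0..6.
6 cycles of lengths [16, 16, 16, 1, 1, 1].
6 cycles on 51: each ℓ→(−1)^(ℓ−1), product (−1)^45 = -1.
Check: (46/51) = -1 by Zolotarev.

-1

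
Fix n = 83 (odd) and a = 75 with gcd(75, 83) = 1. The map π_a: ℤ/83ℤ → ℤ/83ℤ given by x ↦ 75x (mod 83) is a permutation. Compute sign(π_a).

+1

Trace 29: π^k(29) = [29, 17, 30, 9, 11, 78, 40] for k=0..6.
Cycle lengths of π_75 on ℤ/83ℤ: [41, 41, 1]; 3 cycles in total.
sign(π) = (−1)^{n − #cycles} = (−1)^{83−3} = (−1)^80 = +1.
The Jacobi symbol (75|83) = +1 (Zolotarev) agrees.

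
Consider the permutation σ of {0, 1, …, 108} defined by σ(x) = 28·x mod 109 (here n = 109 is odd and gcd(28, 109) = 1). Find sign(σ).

+1

Trace 81: π^k(81) = [81, 88, 66, 104, 78, 4, 3] for k=0..6.
The orbit structure of x ↦ 28x mod 109: 3 orbits of sizes [54, 54, 1].
With 3 cycles on 109 points, sign = (−1)^{109−3} = +1.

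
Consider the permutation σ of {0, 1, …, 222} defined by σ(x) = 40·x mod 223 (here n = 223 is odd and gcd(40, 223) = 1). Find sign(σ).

Start at x=222: 222 → 183 → 184 → 1 → 40 → 39 → 222 (one orbit).
π_40 has 38 disjoint cycles with lengths [6, 6, 6, 6, 6, 6, 6, 6, 6, 6, 6, 6, 6, 6, 6, 6, 6, 6, 6, 6, 6, 6, 6, 6, 6, 6, 6, 6, 6, 6, 6, 6, 6, 6, 6, 6, 6, 1] on {0,…,222}.
38 cycles on 223: each ℓ→(−1)^(ℓ−1), product (−1)^185 = -1.
Check: (40/223) = -1 by Zolotarev.

-1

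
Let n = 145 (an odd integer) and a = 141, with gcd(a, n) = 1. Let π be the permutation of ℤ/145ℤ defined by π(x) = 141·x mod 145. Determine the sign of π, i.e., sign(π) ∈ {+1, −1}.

+1

Start at x=111: 111 → 136 → 36 → 1 → 141 → 16 → 81 → 111 (one orbit).
The orbit structure of x ↦ 141x mod 145: 25 orbits of sizes [7, 7, 7, 7, 7, 7, 7, 7, 7, 7, 7, 7, 7, 7, 7, 7, 7, 7, 7, 7, 1, 1, 1, 1, 1].
sign(π) = (−1)^{n − #cycles} = (−1)^{145−25} = (−1)^120 = +1.
Via Zolotarev, sign(π_{141}) = (141|145) = +1.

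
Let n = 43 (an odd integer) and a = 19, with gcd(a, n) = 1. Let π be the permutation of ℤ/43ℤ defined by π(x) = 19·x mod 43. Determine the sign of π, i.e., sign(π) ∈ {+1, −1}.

-1

Orbit of 25 under x↦19x: [25, 2, 38, 34, 1, 19, 17]… (length divides ord_43(19)).
Decompose π into cycles: lengths [42, 1] (2 cycles, including the fixed point 0).
2 cycles on 43: each ℓ→(−1)^(ℓ−1), product (−1)^41 = -1.
The Jacobi symbol (19|43) = -1 (Zolotarev) agrees.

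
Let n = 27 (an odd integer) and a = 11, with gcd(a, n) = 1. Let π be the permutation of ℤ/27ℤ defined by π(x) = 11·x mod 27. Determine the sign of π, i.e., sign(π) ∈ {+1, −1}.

Trace 1: π^k(1) = [1, 11, 13, 8, 7, 23, 10] for k=0..6.
Cycle lengths of π_11 on ℤ/27ℤ: [18, 6, 2, 1]; 4 cycles in total.
Σ(ℓ_i−1) = 27−4 = 23; sign = (−1)^23 = -1.
(11|27)_J = -1 (Zolotarev's lemma cross-check).

-1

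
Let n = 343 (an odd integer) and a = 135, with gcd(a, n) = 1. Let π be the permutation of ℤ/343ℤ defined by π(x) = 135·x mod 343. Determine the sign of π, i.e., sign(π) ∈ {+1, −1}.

+1

Trace 53: π^k(53) = [53, 295, 37, 193, 330, 303, 88] for k=0..6.
Cycle lengths of π_135 on ℤ/343ℤ: [147, 147, 21, 21, 3, 3, 1]; 7 cycles in total.
sign(π) = (−1)^{n − #cycles} = (−1)^{343−7} = (−1)^336 = +1.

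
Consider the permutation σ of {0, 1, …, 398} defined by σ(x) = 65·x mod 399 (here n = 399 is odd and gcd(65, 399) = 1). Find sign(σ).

Trace 235: π^k(235) = [235, 113, 163, 221, 1, 65] for k=0..5.
Cycle type of π: 6×65 + 3×2 + 2 + 1; total 69 cycles.
69 cycles on 399: each ℓ→(−1)^(ℓ−1), product (−1)^330 = +1.

+1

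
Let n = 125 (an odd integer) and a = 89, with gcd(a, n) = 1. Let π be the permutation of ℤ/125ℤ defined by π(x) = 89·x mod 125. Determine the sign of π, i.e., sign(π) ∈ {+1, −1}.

Trace 16: π^k(16) = [16, 49, 111, 4, 106, 59, 1] for k=0..6.
π_89 has 7 disjoint cycles with lengths [50, 50, 10, 10, 2, 2, 1] on {0,…,124}.
Σ(ℓ_i−1) = 125−7 = 118; sign = (−1)^118 = +1.

+1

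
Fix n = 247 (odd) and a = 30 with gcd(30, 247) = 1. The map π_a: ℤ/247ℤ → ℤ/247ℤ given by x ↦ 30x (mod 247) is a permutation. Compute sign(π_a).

+1

Orbit of 30 under x↦30x: [30, 159, 77, 87, 140, 1]… (length divides ord_247(30)).
45 cycles of lengths [6, 6, 6, 6, 6, 6, 6, 6, 6, 6, 6, 6, 6, 6, 6, 6, 6, 6, 6, 6, 6, 6, 6, 6, 6, 6, 6, 6, 6, 6, 6, 6, 6, 6, 6, 6, 6, 6, 3, 3, 3, 3, 3, 3, 1].
With 45 cycles on 247 points, sign = (−1)^{247−45} = +1.
Via Zolotarev, sign(π_{30}) = (30|247) = +1.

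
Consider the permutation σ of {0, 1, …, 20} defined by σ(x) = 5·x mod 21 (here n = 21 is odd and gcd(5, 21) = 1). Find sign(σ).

+1

Trace 1: π^k(1) = [1, 5, 4, 20, 16, 17] for k=0..5.
5 cycles of lengths [6, 6, 6, 2, 1].
With 5 cycles on 21 points, sign = (−1)^{21−5} = +1.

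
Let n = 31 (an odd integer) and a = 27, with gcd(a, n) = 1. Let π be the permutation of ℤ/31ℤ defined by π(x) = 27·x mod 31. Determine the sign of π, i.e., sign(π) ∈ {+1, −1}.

-1

Orbit of 8 under x↦27x: [8, 30, 4, 15, 2, 23, 1]… (length divides ord_31(27)).
Cycle lengths of π_27 on ℤ/31ℤ: [10, 10, 10, 1]; 4 cycles in total.
4 cycles on 31: each ℓ→(−1)^(ℓ−1), product (−1)^27 = -1.
Zolotarev: (27|31) = -1, matching the cycle-count sign.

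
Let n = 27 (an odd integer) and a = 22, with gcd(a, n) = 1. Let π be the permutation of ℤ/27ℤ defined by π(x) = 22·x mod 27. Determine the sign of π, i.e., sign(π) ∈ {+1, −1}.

Orbit of 1 under x↦22x: [1, 22, 25, 10, 4, 7, 19]… (length divides ord_27(22)).
7 cycles of lengths [9, 9, 3, 3, 1, 1, 1].
7 cycles on 27: each ℓ→(−1)^(ℓ−1), product (−1)^20 = +1.
The Jacobi symbol (22|27) = +1 (Zolotarev) agrees.

+1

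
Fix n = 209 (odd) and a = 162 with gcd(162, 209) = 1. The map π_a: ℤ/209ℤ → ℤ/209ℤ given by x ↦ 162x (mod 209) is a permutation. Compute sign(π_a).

+1

Start at x=205: 205 → 188 → 151 → 9 → 204 → 26 → 32 → … (one orbit).
Cycle lengths of π_162 on ℤ/209ℤ: [90, 90, 18, 10, 1]; 5 cycles in total.
5 cycles on 209: each ℓ→(−1)^(ℓ−1), product (−1)^204 = +1.
(162|209)_J = +1 (Zolotarev's lemma cross-check).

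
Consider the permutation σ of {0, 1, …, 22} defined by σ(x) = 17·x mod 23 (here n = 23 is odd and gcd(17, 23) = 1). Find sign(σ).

-1

Orbit of 4 under x↦17x: [4, 22, 6, 10, 9, 15, 2]… (length divides ord_23(17)).
π_17 has 2 disjoint cycles with lengths [22, 1] on {0,…,22}.
n − c = 23 − 2 = 21; sign = (−1)^21 = -1.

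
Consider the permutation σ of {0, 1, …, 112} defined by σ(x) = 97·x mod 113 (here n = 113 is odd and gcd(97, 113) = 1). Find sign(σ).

+1

Orbit of 16 under x↦97x: [16, 83, 28, 4, 49, 7, 1]… (length divides ord_113(97)).
Cycle lengths of π_97 on ℤ/113ℤ: [14, 14, 14, 14, 14, 14, 14, 14, 1]; 9 cycles in total.
With 9 cycles on 113 points, sign = (−1)^{113−9} = +1.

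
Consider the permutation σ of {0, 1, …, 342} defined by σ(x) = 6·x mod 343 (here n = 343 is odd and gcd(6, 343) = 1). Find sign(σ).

-1

Trace 64: π^k(64) = [64, 41, 246, 104, 281, 314, 169] for k=0..6.
Decompose π into cycles: lengths [98, 98, 98, 14, 14, 14, 2, 2, 2, 1] (10 cycles, including the fixed point 0).
n − c = 343 − 10 = 333; sign = (−1)^333 = -1.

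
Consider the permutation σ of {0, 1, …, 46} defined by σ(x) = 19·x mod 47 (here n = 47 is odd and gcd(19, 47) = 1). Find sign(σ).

Start at x=41: 41 → 27 → 43 → 18 → 13 → 12 → 40 → … (one orbit).
2 cycles of lengths [46, 1].
With 2 cycles on 47 points, sign = (−1)^{47−2} = -1.

-1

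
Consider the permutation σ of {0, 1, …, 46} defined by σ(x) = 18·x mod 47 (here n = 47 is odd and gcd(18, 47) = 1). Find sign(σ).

+1

Start at x=7: 7 → 32 → 12 → 28 → 34 → 1 → 18 → … (one orbit).
π_18 has 3 disjoint cycles with lengths [23, 23, 1] on {0,…,46}.
Σ(ℓ_i−1) = 47−3 = 44; sign = (−1)^44 = +1.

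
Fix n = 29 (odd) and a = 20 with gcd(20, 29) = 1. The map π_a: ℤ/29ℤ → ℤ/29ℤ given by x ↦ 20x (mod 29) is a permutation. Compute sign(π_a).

Start at x=16: 16 → 1 → 20 → 23 → 25 → 7 → 24 → 16 (one orbit).
The orbit structure of x ↦ 20x mod 29: 5 orbits of sizes [7, 7, 7, 7, 1].
Σ(ℓ_i−1) = 29−5 = 24; sign = (−1)^24 = +1.
Via Zolotarev, sign(π_{20}) = (20|29) = +1.

+1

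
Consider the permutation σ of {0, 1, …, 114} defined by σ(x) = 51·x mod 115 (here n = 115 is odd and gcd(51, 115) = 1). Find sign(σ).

Trace 51: π^k(51) = [51, 71, 56, 96, 66, 31, 86] for k=0..6.
Decompose π into cycles: lengths [22, 22, 22, 22, 22, 1, 1, 1, 1, 1] (10 cycles, including the fixed point 0).
With 10 cycles on 115 points, sign = (−1)^{115−10} = -1.
The Jacobi symbol (51|115) = -1 (Zolotarev) agrees.

-1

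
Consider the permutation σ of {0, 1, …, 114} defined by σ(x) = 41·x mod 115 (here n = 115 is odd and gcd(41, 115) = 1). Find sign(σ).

Trace 36: π^k(36) = [36, 96, 26, 31, 6, 16, 81] for k=0..6.
Cycle type of π: 11×10 + 1×5; total 15 cycles.
115 − 15 = 100 transpositions; sign(π) = (−1)^100 = +1.

+1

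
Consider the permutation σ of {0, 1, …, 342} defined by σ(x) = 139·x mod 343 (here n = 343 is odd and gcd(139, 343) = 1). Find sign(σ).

Start at x=183: 183 → 55 → 99 → 41 → 211 → 174 → 176 → … (one orbit).
Cycle type of π: 98×3 + 14×3 + 2×3 + 1; total 10 cycles.
10 cycles on 343: each ℓ→(−1)^(ℓ−1), product (−1)^333 = -1.

-1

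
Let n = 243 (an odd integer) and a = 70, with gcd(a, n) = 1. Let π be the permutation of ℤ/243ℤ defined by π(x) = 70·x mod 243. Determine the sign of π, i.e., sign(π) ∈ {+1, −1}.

+1

Start at x=67: 67 → 73 → 7 → 4 → 37 → 160 → 22 → … (one orbit).
Cycle lengths of π_70 on ℤ/243ℤ: [81, 81, 27, 27, 9, 9, 3, 3, 1, 1, 1]; 11 cycles in total.
11 cycles on 243: each ℓ→(−1)^(ℓ−1), product (−1)^232 = +1.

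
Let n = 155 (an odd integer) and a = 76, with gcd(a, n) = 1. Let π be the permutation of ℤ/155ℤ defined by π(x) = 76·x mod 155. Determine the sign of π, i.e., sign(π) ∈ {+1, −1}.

+1

Trace 131: π^k(131) = [131, 36, 101, 81, 111, 66, 56] for k=0..6.
Cycle lengths of π_76 on ℤ/155ℤ: [15, 15, 15, 15, 15, 15, 15, 15, 15, 15, 1, 1, 1, 1, 1]; 15 cycles in total.
n − c = 155 − 15 = 140; sign = (−1)^140 = +1.
Zolotarev: (76|155) = +1, matching the cycle-count sign.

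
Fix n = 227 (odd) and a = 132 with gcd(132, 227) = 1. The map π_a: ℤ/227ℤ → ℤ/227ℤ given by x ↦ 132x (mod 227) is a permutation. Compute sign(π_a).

+1

Trace 171: π^k(171) = [171, 99, 129, 3, 169, 62, 12] for k=0..6.
π_132 has 3 disjoint cycles with lengths [113, 113, 1] on {0,…,226}.
Σ(ℓ_i−1) = 227−3 = 224; sign = (−1)^224 = +1.
Zolotarev: (132|227) = +1, matching the cycle-count sign.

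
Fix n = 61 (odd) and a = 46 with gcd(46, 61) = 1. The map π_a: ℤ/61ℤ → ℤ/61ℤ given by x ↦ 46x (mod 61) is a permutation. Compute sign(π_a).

+1

Start at x=58: 58 → 45 → 57 → 60 → 15 → 19 → 20 → … (one orbit).
π_46 has 3 disjoint cycles with lengths [30, 30, 1] on {0,…,60}.
3 cycles on 61: each ℓ→(−1)^(ℓ−1), product (−1)^58 = +1.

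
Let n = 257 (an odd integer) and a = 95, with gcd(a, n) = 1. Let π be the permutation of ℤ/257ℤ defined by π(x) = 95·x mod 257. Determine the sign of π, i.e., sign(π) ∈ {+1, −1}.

+1

Trace 242: π^k(242) = [242, 117, 64, 169, 121, 187, 32] for k=0..6.
Decompose π into cycles: lengths [64, 64, 64, 64, 1] (5 cycles, including the fixed point 0).
Σ(ℓ_i−1) = 257−5 = 252; sign = (−1)^252 = +1.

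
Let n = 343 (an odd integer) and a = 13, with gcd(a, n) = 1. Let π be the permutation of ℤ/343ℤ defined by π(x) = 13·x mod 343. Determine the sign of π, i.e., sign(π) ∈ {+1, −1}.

Start at x=104: 104 → 323 → 83 → 50 → 307 → 218 → 90 → … (one orbit).
10 cycles of lengths [98, 98, 98, 14, 14, 14, 2, 2, 2, 1].
With 10 cycles on 343 points, sign = (−1)^{343−10} = -1.

-1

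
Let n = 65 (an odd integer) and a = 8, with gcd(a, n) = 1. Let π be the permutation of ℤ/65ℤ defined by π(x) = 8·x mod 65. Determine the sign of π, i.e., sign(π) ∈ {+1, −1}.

+1

Start at x=8: 8 → 64 → 57 → 1 → 8 (one orbit).
17 cycles of lengths [4, 4, 4, 4, 4, 4, 4, 4, 4, 4, 4, 4, 4, 4, 4, 4, 1].
With 17 cycles on 65 points, sign = (−1)^{65−17} = +1.
Zolotarev: (8|65) = +1, matching the cycle-count sign.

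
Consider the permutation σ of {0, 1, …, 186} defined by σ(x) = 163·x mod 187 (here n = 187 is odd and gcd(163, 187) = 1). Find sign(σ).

-1

Trace 25: π^k(25) = [25, 148, 1, 163, 15, 14, 38] for k=0..6.
The orbit structure of x ↦ 163x mod 187: 6 orbits of sizes [80, 80, 16, 5, 5, 1].
sign(π) = (−1)^{n − #cycles} = (−1)^{187−6} = (−1)^181 = -1.
(163|187)_J = -1 (Zolotarev's lemma cross-check).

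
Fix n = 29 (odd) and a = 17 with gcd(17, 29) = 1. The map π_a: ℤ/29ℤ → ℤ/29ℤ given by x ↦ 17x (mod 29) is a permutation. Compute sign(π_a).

Orbit of 1 under x↦17x: [1, 17, 28, 12]… (length divides ord_29(17)).
8 cycles of lengths [4, 4, 4, 4, 4, 4, 4, 1].
sign(π) = (−1)^{n − #cycles} = (−1)^{29−8} = (−1)^21 = -1.
Via Zolotarev, sign(π_{17}) = (17|29) = -1.

-1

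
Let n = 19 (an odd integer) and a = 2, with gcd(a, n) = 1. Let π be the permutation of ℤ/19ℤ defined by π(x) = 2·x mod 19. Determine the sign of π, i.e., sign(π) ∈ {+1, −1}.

-1

Trace 5: π^k(5) = [5, 10, 1, 2, 4, 8, 16] for k=0..6.
Cycle type of π: 18 + 1; total 2 cycles.
sign(π) = (−1)^{n − #cycles} = (−1)^{19−2} = (−1)^17 = -1.
(2|19)_J = -1 (Zolotarev's lemma cross-check).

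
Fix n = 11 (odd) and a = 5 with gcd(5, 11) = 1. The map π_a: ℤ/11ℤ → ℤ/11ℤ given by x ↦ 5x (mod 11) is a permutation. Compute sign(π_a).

+1

Orbit of 3 under x↦5x: [3, 4, 9, 1, 5]… (length divides ord_11(5)).
Cycle type of π: 5×2 + 1; total 3 cycles.
With 3 cycles on 11 points, sign = (−1)^{11−3} = +1.
Check: (5/11) = +1 by Zolotarev.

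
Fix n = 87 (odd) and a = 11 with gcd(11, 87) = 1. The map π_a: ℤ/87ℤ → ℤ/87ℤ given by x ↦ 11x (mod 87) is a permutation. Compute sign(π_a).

Trace 8: π^k(8) = [8, 1, 11, 34, 26, 25, 14] for k=0..6.
The orbit structure of x ↦ 11x mod 87: 5 orbits of sizes [28, 28, 28, 2, 1].
Σ(ℓ_i−1) = 87−5 = 82; sign = (−1)^82 = +1.

+1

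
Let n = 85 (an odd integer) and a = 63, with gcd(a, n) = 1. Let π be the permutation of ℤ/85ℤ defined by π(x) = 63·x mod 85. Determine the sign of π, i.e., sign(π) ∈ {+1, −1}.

Start at x=3: 3 → 19 → 7 → 16 → 73 → 9 → 57 → … (one orbit).
7 cycles of lengths [16, 16, 16, 16, 16, 4, 1].
7 cycles on 85: each ℓ→(−1)^(ℓ−1), product (−1)^78 = +1.
The Jacobi symbol (63|85) = +1 (Zolotarev) agrees.

+1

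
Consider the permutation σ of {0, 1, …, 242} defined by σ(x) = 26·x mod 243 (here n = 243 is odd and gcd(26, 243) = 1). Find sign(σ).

Orbit of 242 under x↦26x: [242, 217, 53, 163, 107, 109, 161]… (length divides ord_243(26)).
32 cycles of lengths [18, 18, 18, 18, 18, 18, 18, 18, 18, 6, 6, 6, 6, 6, 6, 6, 6, 6, 2, 2, 2, 2, 2, 2, 2, 2, 2, 2, 2, 2, 2, 1].
Σ(ℓ_i−1) = 243−32 = 211; sign = (−1)^211 = -1.

-1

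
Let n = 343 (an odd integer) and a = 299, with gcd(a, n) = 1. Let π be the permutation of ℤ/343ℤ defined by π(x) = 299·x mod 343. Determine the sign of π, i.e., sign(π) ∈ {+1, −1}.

Start at x=60: 60 → 104 → 226 → 3 → 211 → 320 → 326 → … (one orbit).
Cycle lengths of π_299 on ℤ/343ℤ: [294, 42, 6, 1]; 4 cycles in total.
4 cycles on 343: each ℓ→(−1)^(ℓ−1), product (−1)^339 = -1.
(299|343)_J = -1 (Zolotarev's lemma cross-check).

-1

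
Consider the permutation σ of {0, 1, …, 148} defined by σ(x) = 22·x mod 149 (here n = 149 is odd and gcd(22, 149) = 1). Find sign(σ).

Start at x=142: 142 → 144 → 39 → 113 → 102 → 9 → 49 → … (one orbit).
3 cycles of lengths [74, 74, 1].
n − c = 149 − 3 = 146; sign = (−1)^146 = +1.
Via Zolotarev, sign(π_{22}) = (22|149) = +1.

+1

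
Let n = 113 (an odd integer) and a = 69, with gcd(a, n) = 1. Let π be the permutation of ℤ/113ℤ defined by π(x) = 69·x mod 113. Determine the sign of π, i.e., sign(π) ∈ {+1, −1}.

+1

Orbit of 98 under x↦69x: [98, 95, 1, 69, 15, 18, 112]… (length divides ord_113(69)).
Cycle type of π: 8×14 + 1; total 15 cycles.
113 − 15 = 98 transpositions; sign(π) = (−1)^98 = +1.
Check: (69/113) = +1 by Zolotarev.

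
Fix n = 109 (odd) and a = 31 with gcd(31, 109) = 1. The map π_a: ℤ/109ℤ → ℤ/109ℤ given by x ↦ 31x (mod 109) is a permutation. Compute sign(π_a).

Trace 16: π^k(16) = [16, 60, 7, 108, 78, 20, 75] for k=0..6.
Cycle lengths of π_31 on ℤ/109ℤ: [54, 54, 1]; 3 cycles in total.
sign(π) = (−1)^{n − #cycles} = (−1)^{109−3} = (−1)^106 = +1.

+1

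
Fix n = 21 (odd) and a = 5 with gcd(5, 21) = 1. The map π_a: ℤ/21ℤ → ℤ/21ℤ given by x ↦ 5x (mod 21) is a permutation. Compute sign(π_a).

+1

Start at x=16: 16 → 17 → 1 → 5 → 4 → 20 → 16 (one orbit).
Decompose π into cycles: lengths [6, 6, 6, 2, 1] (5 cycles, including the fixed point 0).
n − c = 21 − 5 = 16; sign = (−1)^16 = +1.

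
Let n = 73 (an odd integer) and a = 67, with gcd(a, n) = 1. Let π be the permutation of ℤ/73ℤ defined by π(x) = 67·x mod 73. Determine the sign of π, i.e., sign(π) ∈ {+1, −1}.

+1

Orbit of 32 under x↦67x: [32, 27, 57, 23, 8, 25, 69]… (length divides ord_73(67)).
Decompose π into cycles: lengths [36, 36, 1] (3 cycles, including the fixed point 0).
Σ(ℓ_i−1) = 73−3 = 70; sign = (−1)^70 = +1.
Check: (67/73) = +1 by Zolotarev.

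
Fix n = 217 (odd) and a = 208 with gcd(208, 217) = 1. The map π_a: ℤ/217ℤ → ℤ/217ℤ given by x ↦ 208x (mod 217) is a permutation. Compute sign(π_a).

+1

Trace 145: π^k(145) = [145, 214, 27, 191, 17, 64, 75] for k=0..6.
Cycle lengths of π_208 on ℤ/217ℤ: [30, 30, 30, 30, 30, 30, 30, 6, 1]; 9 cycles in total.
9 cycles on 217: each ℓ→(−1)^(ℓ−1), product (−1)^208 = +1.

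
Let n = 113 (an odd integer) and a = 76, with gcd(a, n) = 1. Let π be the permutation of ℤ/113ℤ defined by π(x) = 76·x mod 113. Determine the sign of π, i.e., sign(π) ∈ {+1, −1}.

-1

Trace 46: π^k(46) = [46, 106, 33, 22, 90, 60, 40] for k=0..6.
Cycle lengths of π_76 on ℤ/113ℤ: [112, 1]; 2 cycles in total.
Σ(ℓ_i−1) = 113−2 = 111; sign = (−1)^111 = -1.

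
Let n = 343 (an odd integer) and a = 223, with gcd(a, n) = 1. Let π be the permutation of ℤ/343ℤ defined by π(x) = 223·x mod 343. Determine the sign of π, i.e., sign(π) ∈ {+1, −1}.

Start at x=323: 323 → 342 → 120 → 6 → 309 → 307 → 204 → … (one orbit).
Cycle lengths of π_223 on ℤ/343ℤ: [98, 98, 98, 14, 14, 14, 2, 2, 2, 1]; 10 cycles in total.
sign(π) = (−1)^{n − #cycles} = (−1)^{343−10} = (−1)^333 = -1.

-1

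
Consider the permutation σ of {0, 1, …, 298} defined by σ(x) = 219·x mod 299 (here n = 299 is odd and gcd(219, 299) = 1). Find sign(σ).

-1

Start at x=187: 187 → 289 → 202 → 285 → 223 → 100 → 73 → … (one orbit).
π_219 has 6 disjoint cycles with lengths [132, 132, 12, 11, 11, 1] on {0,…,298}.
sign(π) = (−1)^{n − #cycles} = (−1)^{299−6} = (−1)^293 = -1.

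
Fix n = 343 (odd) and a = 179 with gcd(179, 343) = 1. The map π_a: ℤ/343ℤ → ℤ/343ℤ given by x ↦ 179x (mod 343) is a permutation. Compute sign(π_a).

+1

Orbit of 242 under x↦179x: [242, 100, 64, 137, 170, 246, 130]… (length divides ord_343(179)).
Cycle type of π: 147×2 + 21×2 + 3×2 + 1; total 7 cycles.
7 cycles on 343: each ℓ→(−1)^(ℓ−1), product (−1)^336 = +1.
Via Zolotarev, sign(π_{179}) = (179|343) = +1.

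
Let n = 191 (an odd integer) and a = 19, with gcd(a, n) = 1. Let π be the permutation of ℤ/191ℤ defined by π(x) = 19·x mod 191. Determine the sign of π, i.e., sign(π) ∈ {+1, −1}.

Trace 21: π^k(21) = [21, 17, 132, 25, 93, 48, 148] for k=0..6.
Cycle type of π: 190 + 1; total 2 cycles.
sign(π) = (−1)^{n − #cycles} = (−1)^{191−2} = (−1)^189 = -1.
Via Zolotarev, sign(π_{19}) = (19|191) = -1.

-1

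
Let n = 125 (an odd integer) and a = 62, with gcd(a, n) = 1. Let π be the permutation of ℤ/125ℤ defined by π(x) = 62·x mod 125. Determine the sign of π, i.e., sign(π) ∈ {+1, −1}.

Orbit of 58 under x↦62x: [58, 96, 77, 24, 113, 6, 122]… (length divides ord_125(62)).
Decompose π into cycles: lengths [100, 20, 4, 1] (4 cycles, including the fixed point 0).
125 − 4 = 121 transpositions; sign(π) = (−1)^121 = -1.
Zolotarev: (62|125) = -1, matching the cycle-count sign.

-1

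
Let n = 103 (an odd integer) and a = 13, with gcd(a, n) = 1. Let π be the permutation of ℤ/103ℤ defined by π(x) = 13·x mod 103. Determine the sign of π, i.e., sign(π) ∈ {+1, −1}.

+1

Start at x=79: 79 → 100 → 64 → 8 → 1 → 13 → 66 → … (one orbit).
Cycle lengths of π_13 on ℤ/103ℤ: [17, 17, 17, 17, 17, 17, 1]; 7 cycles in total.
sign(π) = (−1)^{n − #cycles} = (−1)^{103−7} = (−1)^96 = +1.
Check: (13/103) = +1 by Zolotarev.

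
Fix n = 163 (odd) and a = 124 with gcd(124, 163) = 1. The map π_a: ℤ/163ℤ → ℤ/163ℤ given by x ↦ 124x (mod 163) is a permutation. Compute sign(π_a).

-1

Orbit of 144 under x↦124x: [144, 89, 115, 79, 16, 28, 49]… (length divides ord_163(124)).
π_124 has 2 disjoint cycles with lengths [162, 1] on {0,…,162}.
2 cycles on 163: each ℓ→(−1)^(ℓ−1), product (−1)^161 = -1.
(124|163)_J = -1 (Zolotarev's lemma cross-check).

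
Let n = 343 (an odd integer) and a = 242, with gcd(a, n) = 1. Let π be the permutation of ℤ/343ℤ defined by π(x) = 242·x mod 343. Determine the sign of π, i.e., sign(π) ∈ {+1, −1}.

Orbit of 85 under x↦242x: [85, 333, 324, 204, 319, 23, 78]… (length divides ord_343(242)).
Cycle type of π: 147×2 + 21×2 + 3×2 + 1; total 7 cycles.
sign(π) = (−1)^{n − #cycles} = (−1)^{343−7} = (−1)^336 = +1.
Via Zolotarev, sign(π_{242}) = (242|343) = +1.

+1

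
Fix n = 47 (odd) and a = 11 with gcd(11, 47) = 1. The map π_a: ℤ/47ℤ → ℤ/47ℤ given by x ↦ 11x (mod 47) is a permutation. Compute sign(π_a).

Trace 18: π^k(18) = [18, 10, 16, 35, 9, 5, 8] for k=0..6.
π_11 has 2 disjoint cycles with lengths [46, 1] on {0,…,46}.
47 − 2 = 45 transpositions; sign(π) = (−1)^45 = -1.
Zolotarev: (11|47) = -1, matching the cycle-count sign.

-1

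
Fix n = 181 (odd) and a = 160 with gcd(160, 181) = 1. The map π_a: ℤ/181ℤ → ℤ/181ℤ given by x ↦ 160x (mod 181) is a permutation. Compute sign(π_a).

-1

Start at x=73: 73 → 96 → 156 → 163 → 16 → 26 → 178 → … (one orbit).
Cycle type of π: 180 + 1; total 2 cycles.
Σ(ℓ_i−1) = 181−2 = 179; sign = (−1)^179 = -1.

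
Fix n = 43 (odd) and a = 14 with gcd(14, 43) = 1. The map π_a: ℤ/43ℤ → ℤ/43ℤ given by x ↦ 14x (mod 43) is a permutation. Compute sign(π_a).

+1

Trace 38: π^k(38) = [38, 16, 9, 40, 1, 14, 24] for k=0..6.
Cycle type of π: 21×2 + 1; total 3 cycles.
43 − 3 = 40 transpositions; sign(π) = (−1)^40 = +1.
(14|43)_J = +1 (Zolotarev's lemma cross-check).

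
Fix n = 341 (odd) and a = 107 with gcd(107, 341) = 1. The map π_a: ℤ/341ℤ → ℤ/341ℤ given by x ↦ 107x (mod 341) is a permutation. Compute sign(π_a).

-1

Trace 268: π^k(268) = [268, 32, 14, 134, 16, 7, 67] for k=0..6.
Cycle lengths of π_107 on ℤ/341ℤ: [30, 30, 30, 30, 30, 30, 30, 30, 30, 30, 15, 15, 10, 1]; 14 cycles in total.
n − c = 341 − 14 = 327; sign = (−1)^327 = -1.
(107|341)_J = -1 (Zolotarev's lemma cross-check).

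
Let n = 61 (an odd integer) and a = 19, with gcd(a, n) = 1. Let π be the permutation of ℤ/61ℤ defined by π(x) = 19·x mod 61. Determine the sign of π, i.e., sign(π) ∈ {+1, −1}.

Start at x=56: 56 → 27 → 25 → 48 → 58 → 4 → 15 → … (one orbit).
Decompose π into cycles: lengths [30, 30, 1] (3 cycles, including the fixed point 0).
61 − 3 = 58 transpositions; sign(π) = (−1)^58 = +1.

+1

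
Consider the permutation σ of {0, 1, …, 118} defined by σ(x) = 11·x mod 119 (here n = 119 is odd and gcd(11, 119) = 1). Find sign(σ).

-1

Trace 95: π^k(95) = [95, 93, 71, 67, 23, 15, 46] for k=0..6.
Decompose π into cycles: lengths [48, 48, 16, 3, 3, 1] (6 cycles, including the fixed point 0).
sign(π) = (−1)^{n − #cycles} = (−1)^{119−6} = (−1)^113 = -1.
The Jacobi symbol (11|119) = -1 (Zolotarev) agrees.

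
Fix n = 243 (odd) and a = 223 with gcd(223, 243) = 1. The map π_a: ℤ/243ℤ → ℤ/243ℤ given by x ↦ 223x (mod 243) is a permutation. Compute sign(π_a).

+1

Start at x=175: 175 → 145 → 16 → 166 → 82 → 61 → 238 → … (one orbit).
Cycle lengths of π_223 on ℤ/243ℤ: [81, 81, 27, 27, 9, 9, 3, 3, 1, 1, 1]; 11 cycles in total.
243 − 11 = 232 transpositions; sign(π) = (−1)^232 = +1.
(223|243)_J = +1 (Zolotarev's lemma cross-check).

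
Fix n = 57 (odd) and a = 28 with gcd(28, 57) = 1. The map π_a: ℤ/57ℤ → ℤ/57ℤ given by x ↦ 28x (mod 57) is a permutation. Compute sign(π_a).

+1

Start at x=7: 7 → 25 → 16 → 49 → 4 → 55 → 1 → … (one orbit).
Cycle lengths of π_28 on ℤ/57ℤ: [9, 9, 9, 9, 9, 9, 1, 1, 1]; 9 cycles in total.
With 9 cycles on 57 points, sign = (−1)^{57−9} = +1.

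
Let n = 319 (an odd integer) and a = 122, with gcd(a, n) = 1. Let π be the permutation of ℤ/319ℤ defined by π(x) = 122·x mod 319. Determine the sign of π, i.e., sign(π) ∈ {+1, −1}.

Orbit of 254 under x↦122x: [254, 45, 67, 199, 34, 1, 122]… (length divides ord_319(122)).
Cycle lengths of π_122 on ℤ/319ℤ: [14, 14, 14, 14, 14, 14, 14, 14, 14, 14, 14, 14, 14, 14, 14, 14, 14, 14, 14, 14, 14, 14, 1, 1, 1, 1, 1, 1, 1, 1, 1, 1, 1]; 33 cycles in total.
n − c = 319 − 33 = 286; sign = (−1)^286 = +1.

+1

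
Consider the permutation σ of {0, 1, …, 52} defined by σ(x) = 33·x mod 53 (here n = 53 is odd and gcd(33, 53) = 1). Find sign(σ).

-1

Trace 9: π^k(9) = [9, 32, 49, 27, 43, 41, 28] for k=0..6.
The orbit structure of x ↦ 33x mod 53: 2 orbits of sizes [52, 1].
n − c = 53 − 2 = 51; sign = (−1)^51 = -1.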